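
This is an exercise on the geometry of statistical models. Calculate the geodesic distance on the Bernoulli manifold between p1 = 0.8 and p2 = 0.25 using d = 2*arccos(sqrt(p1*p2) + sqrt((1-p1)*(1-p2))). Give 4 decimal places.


Geodesic distance on Bernoulli manifold:
d(p1,p2) = 2*arccos(sqrt(p1*p2) + sqrt((1-p1)*(1-p2))).
sqrt(p1*p2) = sqrt(0.8*0.25) = 0.447214.
sqrt((1-p1)*(1-p2)) = sqrt(0.2*0.75) = 0.387298.
arg = 0.447214 + 0.387298 = 0.834512.
d = 2*arccos(0.834512) = 1.1671

1.1671


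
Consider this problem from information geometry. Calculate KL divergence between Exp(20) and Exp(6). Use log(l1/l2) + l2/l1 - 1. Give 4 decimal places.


KL divergence for exponential family:
KL = log(l1/l2) + l2/l1 - 1.
log(20/6) = 1.203973.
6/20 = 0.3.
KL = 1.203973 + 0.3 - 1 = 0.5040

0.5040


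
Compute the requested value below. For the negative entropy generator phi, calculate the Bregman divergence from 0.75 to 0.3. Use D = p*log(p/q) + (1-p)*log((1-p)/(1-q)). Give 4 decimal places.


Bregman divergence with negative entropy generator:
D = p*log(p/q) + (1-p)*log((1-p)/(1-q)).
p = 0.75, q = 0.3.
p*log(p/q) = 0.75*log(0.75/0.3) = 0.687218.
(1-p)*log((1-p)/(1-q)) = 0.25*log(0.25/0.7) = -0.257405.
D = 0.687218 + -0.257405 = 0.4298

0.4298


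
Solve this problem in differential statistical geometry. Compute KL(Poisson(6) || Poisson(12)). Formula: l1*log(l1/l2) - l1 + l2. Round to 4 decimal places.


KL divergence for Poisson:
KL = l1*log(l1/l2) - l1 + l2.
l1 = 6, l2 = 12.
log(6/12) = -0.693147.
l1*log(l1/l2) = 6 * -0.693147 = -4.158883.
KL = -4.158883 - 6 + 12 = 1.8411

1.8411


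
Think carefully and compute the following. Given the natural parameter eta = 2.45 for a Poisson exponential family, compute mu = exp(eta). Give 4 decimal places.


Expectation parameter for Poisson exponential family:
mu = exp(eta).
eta = 2.45.
mu = exp(2.45) = 11.5883

11.5883


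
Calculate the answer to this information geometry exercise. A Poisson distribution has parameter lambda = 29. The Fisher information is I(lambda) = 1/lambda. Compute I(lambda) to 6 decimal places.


Fisher information for Poisson: I(lambda) = 1/lambda.
lambda = 29.
I(lambda) = 1/29 = 0.034483

0.034483


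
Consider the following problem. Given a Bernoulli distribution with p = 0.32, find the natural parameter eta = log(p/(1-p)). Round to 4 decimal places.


Natural parameter for Bernoulli: eta = log(p/(1-p)).
p = 0.32, 1-p = 0.68.
p/(1-p) = 0.470588.
eta = log(0.470588) = -0.7538

-0.7538


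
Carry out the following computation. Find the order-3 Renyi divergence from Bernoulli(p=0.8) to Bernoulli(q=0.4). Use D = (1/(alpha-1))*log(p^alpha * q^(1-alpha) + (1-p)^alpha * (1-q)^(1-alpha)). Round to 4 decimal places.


Renyi divergence of order alpha between Bernoulli distributions:
D = (1/(alpha-1))*log(p^alpha * q^(1-alpha) + (1-p)^alpha * (1-q)^(1-alpha)).
alpha = 3, p = 0.8, q = 0.4.
p^alpha * q^(1-alpha) = 0.8^3 * 0.4^-2 = 3.2.
(1-p)^alpha * (1-q)^(1-alpha) = 0.2^3 * 0.6^-2 = 0.022222.
sum = 3.2 + 0.022222 = 3.222222.
D = (1/2)*log(3.222222) = 0.5850

0.5850


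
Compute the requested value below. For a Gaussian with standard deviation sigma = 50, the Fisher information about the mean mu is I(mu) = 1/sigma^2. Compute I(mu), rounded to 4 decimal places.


The Fisher information for the mean of a normal distribution is I(mu) = 1/sigma^2.
sigma = 50, so sigma^2 = 2500.
I(mu) = 1/2500 = 0.0004

0.0004


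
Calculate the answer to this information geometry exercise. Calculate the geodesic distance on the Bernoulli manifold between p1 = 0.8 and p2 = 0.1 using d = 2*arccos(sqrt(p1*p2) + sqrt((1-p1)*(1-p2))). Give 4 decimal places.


Geodesic distance on Bernoulli manifold:
d(p1,p2) = 2*arccos(sqrt(p1*p2) + sqrt((1-p1)*(1-p2))).
sqrt(p1*p2) = sqrt(0.8*0.1) = 0.282843.
sqrt((1-p1)*(1-p2)) = sqrt(0.2*0.9) = 0.424264.
arg = 0.282843 + 0.424264 = 0.707107.
d = 2*arccos(0.707107) = 1.5708

1.5708


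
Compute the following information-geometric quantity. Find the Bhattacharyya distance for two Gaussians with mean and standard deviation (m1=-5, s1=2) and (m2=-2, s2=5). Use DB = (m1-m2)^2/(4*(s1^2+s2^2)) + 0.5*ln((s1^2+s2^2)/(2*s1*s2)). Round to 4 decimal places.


Bhattacharyya distance between two Gaussians:
DB = (m1-m2)^2/(4*(s1^2+s2^2)) + (1/2)*ln((s1^2+s2^2)/(2*s1*s2)).
(m1-m2)^2 = (-3)^2 = 9.
s1^2+s2^2 = 4 + 25 = 29.
term1 = 9/116 = 0.077586.
term2 = 0.5*ln(29/20.0) = 0.185782.
DB = 0.077586 + 0.185782 = 0.2634

0.2634


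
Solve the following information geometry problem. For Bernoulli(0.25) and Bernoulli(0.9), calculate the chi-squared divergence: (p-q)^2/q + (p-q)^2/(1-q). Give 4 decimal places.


Chi-squared divergence between Bernoulli distributions:
chi^2 = (p-q)^2/q + (p-q)^2/(1-q).
p = 0.25, q = 0.9, p-q = -0.65.
(p-q)^2 = 0.4225.
term1 = 0.4225/0.9 = 0.469444.
term2 = 0.4225/0.1 = 4.225.
chi^2 = 0.469444 + 4.225 = 4.6944

4.6944


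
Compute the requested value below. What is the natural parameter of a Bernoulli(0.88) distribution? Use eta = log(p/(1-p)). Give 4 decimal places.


Natural parameter for Bernoulli: eta = log(p/(1-p)).
p = 0.88, 1-p = 0.12.
p/(1-p) = 7.333333.
eta = log(7.333333) = 1.9924

1.9924


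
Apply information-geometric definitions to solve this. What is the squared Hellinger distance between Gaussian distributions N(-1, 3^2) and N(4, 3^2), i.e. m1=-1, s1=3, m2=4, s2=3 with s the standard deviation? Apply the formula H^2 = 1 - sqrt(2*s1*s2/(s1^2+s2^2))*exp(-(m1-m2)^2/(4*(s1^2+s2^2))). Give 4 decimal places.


Squared Hellinger distance for Gaussians:
H^2 = 1 - sqrt(2*s1*s2/(s1^2+s2^2)) * exp(-(m1-m2)^2/(4*(s1^2+s2^2))).
s1^2 = 9, s2^2 = 9, s1^2+s2^2 = 18.
sqrt(2*3*3/(18)) = 1.0.
(m1-m2)^2 = (-5)^2 = 25.
exp(-25/(4*18)) = exp(-0.347222) = 0.706648.
H^2 = 1 - 1.0*0.706648 = 0.2934

0.2934


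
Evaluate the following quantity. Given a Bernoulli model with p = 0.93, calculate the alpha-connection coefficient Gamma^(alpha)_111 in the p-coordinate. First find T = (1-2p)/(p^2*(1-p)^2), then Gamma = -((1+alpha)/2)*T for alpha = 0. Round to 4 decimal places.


Skewness (Amari-Chentsov) tensor: T = (1-2p)/(p^2*(1-p)^2).
p = 0.93, 1-2p = -0.86, p^2 = 0.8649, (1-p)^2 = 0.0049.
T = -0.86/(0.8649 * 0.0049) = -202.92543.
In the p-coordinate, Gamma^(alpha) = Gamma^(0) - (alpha/2)*T with Gamma^(0) = (1/2)*g'(p) = -T/2,
so Gamma^(alpha) = -((1+alpha)/2)*T.
alpha = 0, -(1+alpha)/2 = -0.5.
Gamma = -0.5 * -202.92543 = 101.4627

101.4627


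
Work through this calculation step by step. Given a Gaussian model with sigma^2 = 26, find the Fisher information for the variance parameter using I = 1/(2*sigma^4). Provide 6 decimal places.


Fisher information for variance: I(sigma^2) = 1/(2*sigma^4).
sigma^2 = 26, so sigma^4 = 676.
I = 1/(2*676) = 1/1352 = 0.000740

0.000740


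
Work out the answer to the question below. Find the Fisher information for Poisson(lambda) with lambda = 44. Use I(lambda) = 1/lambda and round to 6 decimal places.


Fisher information for Poisson: I(lambda) = 1/lambda.
lambda = 44.
I(lambda) = 1/44 = 0.022727

0.022727


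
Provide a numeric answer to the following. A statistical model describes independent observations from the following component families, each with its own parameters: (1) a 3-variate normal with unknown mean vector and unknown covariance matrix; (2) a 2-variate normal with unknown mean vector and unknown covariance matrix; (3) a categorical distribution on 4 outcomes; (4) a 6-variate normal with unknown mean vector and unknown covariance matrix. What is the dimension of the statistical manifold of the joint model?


The dimension of a statistical manifold equals the number of free
(independent) real parameters of the model. For a product of independent
blocks the parameter counts add.
- 3-variate normal: 3 (mean) + 3*4/2 = 6 (symmetric covariance) = 9.
- 2-variate normal: 2 (mean) + 2*3/2 = 3 (symmetric covariance) = 5.
- categorical on 4 outcomes (probabilities sum to 1): 4-1 = 3.
- 6-variate normal: 6 (mean) + 6*7/2 = 21 (symmetric covariance) = 27.
Total = 9 + 5 + 3 + 27 = 44.
Dimension = 44

44


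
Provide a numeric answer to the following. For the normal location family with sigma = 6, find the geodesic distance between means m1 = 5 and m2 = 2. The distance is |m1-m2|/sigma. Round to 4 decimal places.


On the fixed-variance normal subfamily, geodesic distance = |m1-m2|/sigma.
|5 - 2| = 3.
sigma = 6.
d = 3/6 = 0.5000

0.5000


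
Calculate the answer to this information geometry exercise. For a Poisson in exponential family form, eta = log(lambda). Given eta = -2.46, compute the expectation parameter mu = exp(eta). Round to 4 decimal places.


Expectation parameter for Poisson exponential family:
mu = exp(eta).
eta = -2.46.
mu = exp(-2.46) = 0.0854

0.0854


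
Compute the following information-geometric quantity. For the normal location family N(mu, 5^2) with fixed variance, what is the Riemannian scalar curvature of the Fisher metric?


This family has a single free parameter, so its statistical manifold
is 1-dimensional. The Riemann curvature tensor of any 1-dimensional
Riemannian manifold vanishes identically, so R = 0.

0


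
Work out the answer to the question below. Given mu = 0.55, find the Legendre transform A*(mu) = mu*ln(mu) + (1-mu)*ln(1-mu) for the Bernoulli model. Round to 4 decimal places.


Legendre transform for Bernoulli:
A*(mu) = mu*log(mu) + (1-mu)*log(1-mu).
mu = 0.55, 1-mu = 0.45.
mu*log(mu) = 0.55*log(0.55) = -0.32881.
(1-mu)*log(1-mu) = 0.45*log(0.45) = -0.359328.
A* = -0.32881 + -0.359328 = -0.6881

-0.6881


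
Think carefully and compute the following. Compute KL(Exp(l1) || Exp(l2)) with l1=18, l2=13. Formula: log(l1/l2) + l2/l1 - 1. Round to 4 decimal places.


KL divergence for exponential family:
KL = log(l1/l2) + l2/l1 - 1.
log(18/13) = 0.325422.
13/18 = 0.722222.
KL = 0.325422 + 0.722222 - 1 = 0.0476

0.0476


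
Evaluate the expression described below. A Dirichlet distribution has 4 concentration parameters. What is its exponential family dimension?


Exponential family dimension calculation:
Dirichlet with 4 components has 4 natural parameters.

4


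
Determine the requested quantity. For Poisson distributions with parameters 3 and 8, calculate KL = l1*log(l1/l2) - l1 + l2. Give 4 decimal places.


KL divergence for Poisson:
KL = l1*log(l1/l2) - l1 + l2.
l1 = 3, l2 = 8.
log(3/8) = -0.980829.
l1*log(l1/l2) = 3 * -0.980829 = -2.942488.
KL = -2.942488 - 3 + 8 = 2.0575

2.0575


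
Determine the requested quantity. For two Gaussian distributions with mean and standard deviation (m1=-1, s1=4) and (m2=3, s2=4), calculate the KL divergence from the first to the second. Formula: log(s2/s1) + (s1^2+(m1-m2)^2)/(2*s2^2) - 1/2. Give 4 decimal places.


KL divergence between normal distributions:
KL = log(s2/s1) + (s1^2 + (m1-m2)^2)/(2*s2^2) - 1/2.
log(4/4) = 0.0.
(4^2 + (-1-3)^2)/(2*4^2) = (16 + 16)/32 = 1.0.
KL = 0.0 + 1.0 - 0.5 = 0.5000

0.5000


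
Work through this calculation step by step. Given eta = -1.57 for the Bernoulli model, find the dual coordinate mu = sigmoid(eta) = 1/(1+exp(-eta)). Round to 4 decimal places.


Dual coordinate (expectation parameter) for Bernoulli:
mu = 1/(1+exp(-eta)).
eta = -1.57.
exp(-eta) = exp(1.57) = 4.806648.
mu = 1/(1+4.806648) = 0.1722

0.1722


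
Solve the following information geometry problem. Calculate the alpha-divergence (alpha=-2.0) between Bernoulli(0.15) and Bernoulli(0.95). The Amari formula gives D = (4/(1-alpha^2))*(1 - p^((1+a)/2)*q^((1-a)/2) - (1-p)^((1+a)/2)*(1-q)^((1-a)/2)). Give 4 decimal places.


Amari alpha-divergence:
D = (4/(1-alpha^2))*(1 - p^((1+a)/2)*q^((1-a)/2) - (1-p)^((1+a)/2)*(1-q)^((1-a)/2)).
alpha = -2.0, p = 0.15, q = 0.95.
e1 = (1+alpha)/2 = -0.5, e2 = (1-alpha)/2 = 1.5.
t1 = p^e1 * q^e2 = 0.15^-0.5 * 0.95^1.5 = 2.390781.
t2 = (1-p)^e1 * (1-q)^e2 = 0.85^-0.5 * 0.05^1.5 = 0.012127.
4/(1-alpha^2) = -1.333333.
D = -1.333333*(1 - 2.390781 - 0.012127) = 1.8705

1.8705


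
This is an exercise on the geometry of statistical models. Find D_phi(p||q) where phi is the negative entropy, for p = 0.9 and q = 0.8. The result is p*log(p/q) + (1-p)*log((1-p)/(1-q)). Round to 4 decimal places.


Bregman divergence with negative entropy generator:
D = p*log(p/q) + (1-p)*log((1-p)/(1-q)).
p = 0.9, q = 0.8.
p*log(p/q) = 0.9*log(0.9/0.8) = 0.106005.
(1-p)*log((1-p)/(1-q)) = 0.1*log(0.1/0.2) = -0.069315.
D = 0.106005 + -0.069315 = 0.0367

0.0367


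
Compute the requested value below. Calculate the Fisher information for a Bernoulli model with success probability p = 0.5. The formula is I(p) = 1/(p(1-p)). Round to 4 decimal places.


For Bernoulli(p), Fisher information is I(p) = 1/(p*(1-p)).
p = 0.5, 1-p = 0.5.
p*(1-p) = 0.25.
I(p) = 1/0.25 = 4.0000

4.0000


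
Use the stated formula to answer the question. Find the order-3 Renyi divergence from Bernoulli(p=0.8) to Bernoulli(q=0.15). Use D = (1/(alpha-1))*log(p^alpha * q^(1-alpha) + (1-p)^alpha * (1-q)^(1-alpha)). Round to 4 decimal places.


Renyi divergence of order alpha between Bernoulli distributions:
D = (1/(alpha-1))*log(p^alpha * q^(1-alpha) + (1-p)^alpha * (1-q)^(1-alpha)).
alpha = 3, p = 0.8, q = 0.15.
p^alpha * q^(1-alpha) = 0.8^3 * 0.15^-2 = 22.755556.
(1-p)^alpha * (1-q)^(1-alpha) = 0.2^3 * 0.85^-2 = 0.011073.
sum = 22.755556 + 0.011073 = 22.766628.
D = (1/2)*log(22.766628) = 1.5626

1.5626


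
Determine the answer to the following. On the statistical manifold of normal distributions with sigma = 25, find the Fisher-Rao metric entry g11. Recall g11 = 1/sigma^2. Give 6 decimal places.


For the 2-parameter normal family, the Fisher metric has:
  g11 = 1/sigma^2, g22 = 2/sigma^2.
sigma = 25, sigma^2 = 625.
g11 = 0.001600

0.001600


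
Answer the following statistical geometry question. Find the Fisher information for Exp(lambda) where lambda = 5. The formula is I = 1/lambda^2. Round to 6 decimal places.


Fisher information for exponential: I(lambda) = 1/lambda^2.
lambda = 5, lambda^2 = 25.
I = 1/25 = 0.040000

0.040000


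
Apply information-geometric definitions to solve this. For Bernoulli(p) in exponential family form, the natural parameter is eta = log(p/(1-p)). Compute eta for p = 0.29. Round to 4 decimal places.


Natural parameter for Bernoulli: eta = log(p/(1-p)).
p = 0.29, 1-p = 0.71.
p/(1-p) = 0.408451.
eta = log(0.408451) = -0.8954

-0.8954


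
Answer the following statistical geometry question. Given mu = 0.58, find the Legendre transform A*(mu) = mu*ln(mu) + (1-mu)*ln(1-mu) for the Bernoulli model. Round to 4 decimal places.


Legendre transform for Bernoulli:
A*(mu) = mu*log(mu) + (1-mu)*log(1-mu).
mu = 0.58, 1-mu = 0.42.
mu*log(mu) = 0.58*log(0.58) = -0.315942.
(1-mu)*log(1-mu) = 0.42*log(0.42) = -0.36435.
A* = -0.315942 + -0.36435 = -0.6803

-0.6803


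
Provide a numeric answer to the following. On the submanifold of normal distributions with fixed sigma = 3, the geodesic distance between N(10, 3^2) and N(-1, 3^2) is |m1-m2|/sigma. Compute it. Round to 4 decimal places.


On the fixed-variance normal subfamily, geodesic distance = |m1-m2|/sigma.
|10 - -1| = 11.
sigma = 3.
d = 11/3 = 3.6667

3.6667


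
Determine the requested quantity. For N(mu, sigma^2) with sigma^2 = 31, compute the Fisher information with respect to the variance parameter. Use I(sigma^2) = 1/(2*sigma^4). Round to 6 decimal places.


Fisher information for variance: I(sigma^2) = 1/(2*sigma^4).
sigma^2 = 31, so sigma^4 = 961.
I = 1/(2*961) = 1/1922 = 0.000520

0.000520


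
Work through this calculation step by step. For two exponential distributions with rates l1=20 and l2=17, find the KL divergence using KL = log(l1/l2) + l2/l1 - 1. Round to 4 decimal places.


KL divergence for exponential family:
KL = log(l1/l2) + l2/l1 - 1.
log(20/17) = 0.162519.
17/20 = 0.85.
KL = 0.162519 + 0.85 - 1 = 0.0125

0.0125


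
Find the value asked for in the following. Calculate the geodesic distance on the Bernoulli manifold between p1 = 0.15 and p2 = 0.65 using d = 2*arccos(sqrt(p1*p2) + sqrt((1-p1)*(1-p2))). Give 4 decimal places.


Geodesic distance on Bernoulli manifold:
d(p1,p2) = 2*arccos(sqrt(p1*p2) + sqrt((1-p1)*(1-p2))).
sqrt(p1*p2) = sqrt(0.15*0.65) = 0.31225.
sqrt((1-p1)*(1-p2)) = sqrt(0.85*0.35) = 0.545436.
arg = 0.31225 + 0.545436 = 0.857686.
d = 2*arccos(0.857686) = 1.0801

1.0801


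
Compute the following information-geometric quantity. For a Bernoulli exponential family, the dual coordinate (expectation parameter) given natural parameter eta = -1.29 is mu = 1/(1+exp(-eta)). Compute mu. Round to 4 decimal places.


Dual coordinate (expectation parameter) for Bernoulli:
mu = 1/(1+exp(-eta)).
eta = -1.29.
exp(-eta) = exp(1.29) = 3.632787.
mu = 1/(1+3.632787) = 0.2159

0.2159


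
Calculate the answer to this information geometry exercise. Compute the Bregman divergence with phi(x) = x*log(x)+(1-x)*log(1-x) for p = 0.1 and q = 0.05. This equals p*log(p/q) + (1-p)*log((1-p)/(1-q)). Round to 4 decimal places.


Bregman divergence with negative entropy generator:
D = p*log(p/q) + (1-p)*log((1-p)/(1-q)).
p = 0.1, q = 0.05.
p*log(p/q) = 0.1*log(0.1/0.05) = 0.069315.
(1-p)*log((1-p)/(1-q)) = 0.9*log(0.9/0.95) = -0.04866.
D = 0.069315 + -0.04866 = 0.0207

0.0207


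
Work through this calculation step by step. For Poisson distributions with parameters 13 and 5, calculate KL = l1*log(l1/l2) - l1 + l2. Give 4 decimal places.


KL divergence for Poisson:
KL = l1*log(l1/l2) - l1 + l2.
l1 = 13, l2 = 5.
log(13/5) = 0.955511.
l1*log(l1/l2) = 13 * 0.955511 = 12.421649.
KL = 12.421649 - 13 + 5 = 4.4216

4.4216


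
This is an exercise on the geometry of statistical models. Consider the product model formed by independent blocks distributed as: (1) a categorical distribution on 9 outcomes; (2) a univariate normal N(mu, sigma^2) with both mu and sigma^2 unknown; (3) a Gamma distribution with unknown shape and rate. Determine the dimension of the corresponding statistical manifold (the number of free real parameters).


The dimension of a statistical manifold equals the number of free
(independent) real parameters of the model. For a product of independent
blocks the parameter counts add.
- categorical on 9 outcomes (probabilities sum to 1): 9-1 = 8.
- normal (mu, sigma^2): 2.
- Gamma (shape, rate): 2.
Total = 8 + 2 + 2 = 12.
Dimension = 12

12


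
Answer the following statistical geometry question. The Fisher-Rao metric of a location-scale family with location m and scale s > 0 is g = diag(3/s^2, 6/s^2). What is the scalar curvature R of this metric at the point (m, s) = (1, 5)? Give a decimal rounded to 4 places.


The metric has the form g = (A dm^2 + B ds^2)/s^2 with A = 3, B = 6.
Substitute u = sqrt(A/B)*m: g = B*(du^2 + ds^2)/s^2, i.e. B times the
Poincare upper half-plane metric, which has constant Gaussian curvature -1.
Scaling a 2D metric by a constant c divides the Gaussian curvature by c,
so K = -1/B = -1/(6) = -0.1667 everywhere (the point (m, s) = (1, 5) is irrelevant:
the curvature is constant).
Scalar curvature in dimension 2: R = 2K = -2/(6) = -0.3333.

-0.3333


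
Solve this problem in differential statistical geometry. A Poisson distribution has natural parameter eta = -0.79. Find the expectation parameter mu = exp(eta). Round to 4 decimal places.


Expectation parameter for Poisson exponential family:
mu = exp(eta).
eta = -0.79.
mu = exp(-0.79) = 0.4538

0.4538


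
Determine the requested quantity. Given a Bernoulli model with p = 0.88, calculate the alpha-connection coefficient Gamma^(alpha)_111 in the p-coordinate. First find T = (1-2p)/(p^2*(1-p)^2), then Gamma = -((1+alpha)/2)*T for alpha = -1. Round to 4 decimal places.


Skewness (Amari-Chentsov) tensor: T = (1-2p)/(p^2*(1-p)^2).
p = 0.88, 1-2p = -0.76, p^2 = 0.7744, (1-p)^2 = 0.0144.
T = -0.76/(0.7744 * 0.0144) = -68.153122.
In the p-coordinate, Gamma^(alpha) = Gamma^(0) - (alpha/2)*T with Gamma^(0) = (1/2)*g'(p) = -T/2,
so Gamma^(alpha) = -((1+alpha)/2)*T.
alpha = -1, -(1+alpha)/2 = 0.0.
Gamma = 0.0 * -68.153122 = 0.0000

0.0000


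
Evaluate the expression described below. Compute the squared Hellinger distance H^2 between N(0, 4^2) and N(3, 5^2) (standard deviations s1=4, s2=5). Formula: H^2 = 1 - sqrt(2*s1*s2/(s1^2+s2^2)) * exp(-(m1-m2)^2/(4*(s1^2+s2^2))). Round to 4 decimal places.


Squared Hellinger distance for Gaussians:
H^2 = 1 - sqrt(2*s1*s2/(s1^2+s2^2)) * exp(-(m1-m2)^2/(4*(s1^2+s2^2))).
s1^2 = 16, s2^2 = 25, s1^2+s2^2 = 41.
sqrt(2*4*5/(41)) = 0.98773.
(m1-m2)^2 = (-3)^2 = 9.
exp(-9/(4*41)) = exp(-0.054878) = 0.946601.
H^2 = 1 - 0.98773*0.946601 = 0.0650

0.0650


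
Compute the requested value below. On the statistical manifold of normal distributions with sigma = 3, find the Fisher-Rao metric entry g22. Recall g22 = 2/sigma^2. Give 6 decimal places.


For the 2-parameter normal family, the Fisher metric has:
  g11 = 1/sigma^2, g22 = 2/sigma^2.
sigma = 3, sigma^2 = 9.
g22 = 0.222222

0.222222


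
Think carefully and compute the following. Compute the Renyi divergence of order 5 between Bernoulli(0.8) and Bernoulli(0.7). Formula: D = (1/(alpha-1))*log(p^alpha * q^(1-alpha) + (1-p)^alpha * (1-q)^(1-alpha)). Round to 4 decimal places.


Renyi divergence of order alpha between Bernoulli distributions:
D = (1/(alpha-1))*log(p^alpha * q^(1-alpha) + (1-p)^alpha * (1-q)^(1-alpha)).
alpha = 5, p = 0.8, q = 0.7.
p^alpha * q^(1-alpha) = 0.8^5 * 0.7^-4 = 1.364765.
(1-p)^alpha * (1-q)^(1-alpha) = 0.2^5 * 0.3^-4 = 0.039506.
sum = 1.364765 + 0.039506 = 1.404271.
D = (1/4)*log(1.404271) = 0.0849

0.0849


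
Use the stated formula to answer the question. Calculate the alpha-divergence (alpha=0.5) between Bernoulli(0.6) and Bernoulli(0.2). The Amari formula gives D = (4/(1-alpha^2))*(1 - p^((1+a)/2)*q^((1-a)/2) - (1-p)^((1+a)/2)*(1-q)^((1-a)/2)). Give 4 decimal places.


Amari alpha-divergence:
D = (4/(1-alpha^2))*(1 - p^((1+a)/2)*q^((1-a)/2) - (1-p)^((1+a)/2)*(1-q)^((1-a)/2)).
alpha = 0.5, p = 0.6, q = 0.2.
e1 = (1+alpha)/2 = 0.75, e2 = (1-alpha)/2 = 0.25.
t1 = p^e1 * q^e2 = 0.6^0.75 * 0.2^0.25 = 0.455901.
t2 = (1-p)^e1 * (1-q)^e2 = 0.4^0.75 * 0.8^0.25 = 0.475683.
4/(1-alpha^2) = 5.333333.
D = 5.333333*(1 - 0.455901 - 0.475683) = 0.3649

0.3649


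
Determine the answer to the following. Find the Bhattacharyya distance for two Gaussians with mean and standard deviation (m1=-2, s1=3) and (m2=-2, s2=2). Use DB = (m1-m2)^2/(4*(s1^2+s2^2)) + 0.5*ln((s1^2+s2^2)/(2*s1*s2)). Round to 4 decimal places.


Bhattacharyya distance between two Gaussians:
DB = (m1-m2)^2/(4*(s1^2+s2^2)) + (1/2)*ln((s1^2+s2^2)/(2*s1*s2)).
(m1-m2)^2 = (0)^2 = 0.
s1^2+s2^2 = 9 + 4 = 13.
term1 = 0/52 = 0.0.
term2 = 0.5*ln(13/12.0) = 0.040021.
DB = 0.0 + 0.040021 = 0.0400

0.0400


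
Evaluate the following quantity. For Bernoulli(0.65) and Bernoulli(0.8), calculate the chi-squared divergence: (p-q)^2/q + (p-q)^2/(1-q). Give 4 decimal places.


Chi-squared divergence between Bernoulli distributions:
chi^2 = (p-q)^2/q + (p-q)^2/(1-q).
p = 0.65, q = 0.8, p-q = -0.15.
(p-q)^2 = 0.0225.
term1 = 0.0225/0.8 = 0.028125.
term2 = 0.0225/0.2 = 0.1125.
chi^2 = 0.028125 + 0.1125 = 0.1406

0.1406


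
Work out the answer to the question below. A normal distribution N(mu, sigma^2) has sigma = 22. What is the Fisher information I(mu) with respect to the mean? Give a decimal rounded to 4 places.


The Fisher information for the mean of a normal distribution is I(mu) = 1/sigma^2.
sigma = 22, so sigma^2 = 484.
I(mu) = 1/484 = 0.0021

0.0021


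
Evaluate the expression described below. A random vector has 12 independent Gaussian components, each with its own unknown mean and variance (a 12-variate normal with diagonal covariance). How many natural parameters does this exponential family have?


Exponential family dimension calculation:
Each univariate normal has two natural parameters (mu/sigma^2 and -1/(2 sigma^2)).
With 12 independent components, dim = 2 * 12 = 24.

24


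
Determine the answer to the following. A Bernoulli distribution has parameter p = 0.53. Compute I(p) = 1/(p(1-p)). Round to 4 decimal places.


For Bernoulli(p), Fisher information is I(p) = 1/(p*(1-p)).
p = 0.53, 1-p = 0.47.
p*(1-p) = 0.2491.
I(p) = 1/0.2491 = 4.0145

4.0145


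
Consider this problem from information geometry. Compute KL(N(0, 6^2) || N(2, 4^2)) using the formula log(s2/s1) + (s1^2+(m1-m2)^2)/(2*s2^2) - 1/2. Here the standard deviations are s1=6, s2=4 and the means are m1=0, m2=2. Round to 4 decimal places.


KL divergence between normal distributions:
KL = log(s2/s1) + (s1^2 + (m1-m2)^2)/(2*s2^2) - 1/2.
log(4/6) = -0.405465.
(6^2 + (0-2)^2)/(2*4^2) = (36 + 4)/32 = 1.25.
KL = -0.405465 + 1.25 - 0.5 = 0.3445

0.3445


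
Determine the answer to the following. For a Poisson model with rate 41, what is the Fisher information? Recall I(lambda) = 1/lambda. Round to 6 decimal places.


Fisher information for Poisson: I(lambda) = 1/lambda.
lambda = 41.
I(lambda) = 1/41 = 0.024390

0.024390


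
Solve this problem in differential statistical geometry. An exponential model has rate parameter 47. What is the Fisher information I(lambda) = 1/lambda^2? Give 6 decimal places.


Fisher information for exponential: I(lambda) = 1/lambda^2.
lambda = 47, lambda^2 = 2209.
I = 1/2209 = 0.000453

0.000453


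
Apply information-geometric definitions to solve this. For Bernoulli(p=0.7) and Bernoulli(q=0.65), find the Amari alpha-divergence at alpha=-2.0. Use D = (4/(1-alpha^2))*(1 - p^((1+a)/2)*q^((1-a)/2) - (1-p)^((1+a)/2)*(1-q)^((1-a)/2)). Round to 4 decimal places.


Amari alpha-divergence:
D = (4/(1-alpha^2))*(1 - p^((1+a)/2)*q^((1-a)/2) - (1-p)^((1+a)/2)*(1-q)^((1-a)/2)).
alpha = -2.0, p = 0.7, q = 0.65.
e1 = (1+alpha)/2 = -0.5, e2 = (1-alpha)/2 = 1.5.
t1 = p^e1 * q^e2 = 0.7^-0.5 * 0.65^1.5 = 0.626356.
t2 = (1-p)^e1 * (1-q)^e2 = 0.3^-0.5 * 0.35^1.5 = 0.378043.
4/(1-alpha^2) = -1.333333.
D = -1.333333*(1 - 0.626356 - 0.378043) = 0.0059

0.0059


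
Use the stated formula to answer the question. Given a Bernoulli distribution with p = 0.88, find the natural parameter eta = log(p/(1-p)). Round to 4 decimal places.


Natural parameter for Bernoulli: eta = log(p/(1-p)).
p = 0.88, 1-p = 0.12.
p/(1-p) = 7.333333.
eta = log(7.333333) = 1.9924

1.9924


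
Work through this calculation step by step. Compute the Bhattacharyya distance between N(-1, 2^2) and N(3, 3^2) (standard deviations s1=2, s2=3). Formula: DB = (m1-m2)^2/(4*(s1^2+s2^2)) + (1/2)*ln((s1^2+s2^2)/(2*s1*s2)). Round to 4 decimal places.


Bhattacharyya distance between two Gaussians:
DB = (m1-m2)^2/(4*(s1^2+s2^2)) + (1/2)*ln((s1^2+s2^2)/(2*s1*s2)).
(m1-m2)^2 = (-4)^2 = 16.
s1^2+s2^2 = 4 + 9 = 13.
term1 = 16/52 = 0.307692.
term2 = 0.5*ln(13/12.0) = 0.040021.
DB = 0.307692 + 0.040021 = 0.3477

0.3477


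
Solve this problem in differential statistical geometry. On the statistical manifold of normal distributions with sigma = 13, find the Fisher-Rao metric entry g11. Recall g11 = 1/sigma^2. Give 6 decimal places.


For the 2-parameter normal family, the Fisher metric has:
  g11 = 1/sigma^2, g22 = 2/sigma^2.
sigma = 13, sigma^2 = 169.
g11 = 0.005917

0.005917


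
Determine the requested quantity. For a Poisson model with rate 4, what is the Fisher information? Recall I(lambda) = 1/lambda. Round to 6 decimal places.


Fisher information for Poisson: I(lambda) = 1/lambda.
lambda = 4.
I(lambda) = 1/4 = 0.250000

0.250000


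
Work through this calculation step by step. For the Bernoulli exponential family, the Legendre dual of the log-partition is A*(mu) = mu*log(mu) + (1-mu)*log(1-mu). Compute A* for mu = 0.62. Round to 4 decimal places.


Legendre transform for Bernoulli:
A*(mu) = mu*log(mu) + (1-mu)*log(1-mu).
mu = 0.62, 1-mu = 0.38.
mu*log(mu) = 0.62*log(0.62) = -0.296382.
(1-mu)*log(1-mu) = 0.38*log(0.38) = -0.367682.
A* = -0.296382 + -0.367682 = -0.6641

-0.6641


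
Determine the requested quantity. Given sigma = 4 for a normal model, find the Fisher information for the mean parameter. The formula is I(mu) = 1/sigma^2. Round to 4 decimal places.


The Fisher information for the mean of a normal distribution is I(mu) = 1/sigma^2.
sigma = 4, so sigma^2 = 16.
I(mu) = 1/16 = 0.0625

0.0625


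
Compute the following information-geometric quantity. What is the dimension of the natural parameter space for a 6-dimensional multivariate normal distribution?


Exponential family dimension calculation:
For 6-dim MVN: mean has 6 params, covariance has 6*7/2 = 21 unique entries.
Total dim = 6 + 21 = 27.

27


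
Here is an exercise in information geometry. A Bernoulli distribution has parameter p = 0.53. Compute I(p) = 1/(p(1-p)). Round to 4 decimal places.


For Bernoulli(p), Fisher information is I(p) = 1/(p*(1-p)).
p = 0.53, 1-p = 0.47.
p*(1-p) = 0.2491.
I(p) = 1/0.2491 = 4.0145

4.0145


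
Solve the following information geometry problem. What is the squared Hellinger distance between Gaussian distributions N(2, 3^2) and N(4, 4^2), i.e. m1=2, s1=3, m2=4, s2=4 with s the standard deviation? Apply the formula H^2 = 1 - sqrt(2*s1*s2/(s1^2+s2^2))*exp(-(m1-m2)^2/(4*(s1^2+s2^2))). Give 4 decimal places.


Squared Hellinger distance for Gaussians:
H^2 = 1 - sqrt(2*s1*s2/(s1^2+s2^2)) * exp(-(m1-m2)^2/(4*(s1^2+s2^2))).
s1^2 = 9, s2^2 = 16, s1^2+s2^2 = 25.
sqrt(2*3*4/(25)) = 0.979796.
(m1-m2)^2 = (-2)^2 = 4.
exp(-4/(4*25)) = exp(-0.04) = 0.960789.
H^2 = 1 - 0.979796*0.960789 = 0.0586

0.0586


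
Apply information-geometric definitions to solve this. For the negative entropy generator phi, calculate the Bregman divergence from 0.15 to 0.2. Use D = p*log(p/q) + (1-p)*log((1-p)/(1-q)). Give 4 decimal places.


Bregman divergence with negative entropy generator:
D = p*log(p/q) + (1-p)*log((1-p)/(1-q)).
p = 0.15, q = 0.2.
p*log(p/q) = 0.15*log(0.15/0.2) = -0.043152.
(1-p)*log((1-p)/(1-q)) = 0.85*log(0.85/0.8) = 0.051531.
D = -0.043152 + 0.051531 = 0.0084

0.0084


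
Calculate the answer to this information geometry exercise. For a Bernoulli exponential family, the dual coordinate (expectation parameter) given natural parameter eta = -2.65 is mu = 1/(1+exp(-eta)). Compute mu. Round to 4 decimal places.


Dual coordinate (expectation parameter) for Bernoulli:
mu = 1/(1+exp(-eta)).
eta = -2.65.
exp(-eta) = exp(2.65) = 14.154039.
mu = 1/(1+14.154039) = 0.0660

0.0660


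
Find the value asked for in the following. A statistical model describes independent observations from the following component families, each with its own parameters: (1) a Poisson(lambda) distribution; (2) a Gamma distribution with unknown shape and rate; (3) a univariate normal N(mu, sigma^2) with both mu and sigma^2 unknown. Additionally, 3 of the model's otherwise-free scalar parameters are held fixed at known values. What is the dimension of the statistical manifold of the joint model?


The dimension of a statistical manifold equals the number of free
(independent) real parameters of the model. For a product of independent
blocks the parameter counts add.
- Poisson (lambda): 1.
- Gamma (shape, rate): 2.
- normal (mu, sigma^2): 2.
Total = 1 + 2 + 2 = 5.
3 parameter(s) fixed at known values: 5 - 3 = 2.
Dimension = 2

2


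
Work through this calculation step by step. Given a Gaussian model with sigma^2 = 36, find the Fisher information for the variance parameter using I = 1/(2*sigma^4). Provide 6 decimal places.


Fisher information for variance: I(sigma^2) = 1/(2*sigma^4).
sigma^2 = 36, so sigma^4 = 1296.
I = 1/(2*1296) = 1/2592 = 0.000386

0.000386


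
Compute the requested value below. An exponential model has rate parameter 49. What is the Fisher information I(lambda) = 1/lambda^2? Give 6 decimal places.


Fisher information for exponential: I(lambda) = 1/lambda^2.
lambda = 49, lambda^2 = 2401.
I = 1/2401 = 0.000416

0.000416


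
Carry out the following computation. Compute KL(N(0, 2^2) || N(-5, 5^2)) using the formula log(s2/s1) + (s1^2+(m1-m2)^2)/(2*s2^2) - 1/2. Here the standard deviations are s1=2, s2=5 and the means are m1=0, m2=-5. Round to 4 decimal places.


KL divergence between normal distributions:
KL = log(s2/s1) + (s1^2 + (m1-m2)^2)/(2*s2^2) - 1/2.
log(5/2) = 0.916291.
(2^2 + (0--5)^2)/(2*5^2) = (4 + 25)/50 = 0.58.
KL = 0.916291 + 0.58 - 0.5 = 0.9963

0.9963


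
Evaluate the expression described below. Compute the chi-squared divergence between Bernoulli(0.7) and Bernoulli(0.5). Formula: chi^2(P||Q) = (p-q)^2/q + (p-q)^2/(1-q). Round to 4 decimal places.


Chi-squared divergence between Bernoulli distributions:
chi^2 = (p-q)^2/q + (p-q)^2/(1-q).
p = 0.7, q = 0.5, p-q = 0.2.
(p-q)^2 = 0.04.
term1 = 0.04/0.5 = 0.08.
term2 = 0.04/0.5 = 0.08.
chi^2 = 0.08 + 0.08 = 0.1600

0.1600


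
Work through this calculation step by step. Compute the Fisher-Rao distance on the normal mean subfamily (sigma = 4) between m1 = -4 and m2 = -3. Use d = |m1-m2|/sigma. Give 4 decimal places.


On the fixed-variance normal subfamily, geodesic distance = |m1-m2|/sigma.
|-4 - -3| = 1.
sigma = 4.
d = 1/4 = 0.2500

0.2500


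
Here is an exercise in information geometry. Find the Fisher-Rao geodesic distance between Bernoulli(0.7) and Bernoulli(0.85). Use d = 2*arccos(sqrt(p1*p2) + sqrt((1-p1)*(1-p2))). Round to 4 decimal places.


Geodesic distance on Bernoulli manifold:
d(p1,p2) = 2*arccos(sqrt(p1*p2) + sqrt((1-p1)*(1-p2))).
sqrt(p1*p2) = sqrt(0.7*0.85) = 0.771362.
sqrt((1-p1)*(1-p2)) = sqrt(0.3*0.15) = 0.212132.
arg = 0.771362 + 0.212132 = 0.983494.
d = 2*arccos(0.983494) = 0.3639

0.3639


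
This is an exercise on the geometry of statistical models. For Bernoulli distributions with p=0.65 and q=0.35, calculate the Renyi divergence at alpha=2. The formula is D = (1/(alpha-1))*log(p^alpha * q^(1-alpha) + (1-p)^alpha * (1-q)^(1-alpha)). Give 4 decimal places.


Renyi divergence of order alpha between Bernoulli distributions:
D = (1/(alpha-1))*log(p^alpha * q^(1-alpha) + (1-p)^alpha * (1-q)^(1-alpha)).
alpha = 2, p = 0.65, q = 0.35.
p^alpha * q^(1-alpha) = 0.65^2 * 0.35^-1 = 1.207143.
(1-p)^alpha * (1-q)^(1-alpha) = 0.35^2 * 0.65^-1 = 0.188462.
sum = 1.207143 + 0.188462 = 1.395604.
D = (1/1)*log(1.395604) = 0.3333

0.3333


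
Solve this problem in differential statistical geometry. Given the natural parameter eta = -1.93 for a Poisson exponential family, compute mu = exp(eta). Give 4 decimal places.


Expectation parameter for Poisson exponential family:
mu = exp(eta).
eta = -1.93.
mu = exp(-1.93) = 0.1451

0.1451


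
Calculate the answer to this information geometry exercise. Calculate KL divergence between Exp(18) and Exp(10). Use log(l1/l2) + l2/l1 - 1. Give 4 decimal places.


KL divergence for exponential family:
KL = log(l1/l2) + l2/l1 - 1.
log(18/10) = 0.587787.
10/18 = 0.555556.
KL = 0.587787 + 0.555556 - 1 = 0.1433

0.1433


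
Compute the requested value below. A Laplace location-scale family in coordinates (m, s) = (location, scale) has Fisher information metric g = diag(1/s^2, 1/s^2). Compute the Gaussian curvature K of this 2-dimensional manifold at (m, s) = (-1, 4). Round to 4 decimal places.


The metric has the form g = (A dm^2 + B ds^2)/s^2 with A = 1, B = 1.
Substitute u = sqrt(A/B)*m: g = B*(du^2 + ds^2)/s^2, i.e. B times the
Poincare upper half-plane metric, which has constant Gaussian curvature -1.
Scaling a 2D metric by a constant c divides the Gaussian curvature by c,
so K = -1/B = -1/(1) = -1.0000 everywhere (the point (m, s) = (-1, 4) is irrelevant:
the curvature is constant).
The requested Gaussian curvature is K = -1.0000.

-1.0000


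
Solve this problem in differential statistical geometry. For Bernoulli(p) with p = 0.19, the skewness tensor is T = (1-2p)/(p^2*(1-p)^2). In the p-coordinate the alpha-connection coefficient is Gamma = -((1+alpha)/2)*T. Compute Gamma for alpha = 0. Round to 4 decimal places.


Skewness (Amari-Chentsov) tensor: T = (1-2p)/(p^2*(1-p)^2).
p = 0.19, 1-2p = 0.62, p^2 = 0.0361, (1-p)^2 = 0.6561.
T = 0.62/(0.0361 * 0.6561) = 26.176673.
In the p-coordinate, Gamma^(alpha) = Gamma^(0) - (alpha/2)*T with Gamma^(0) = (1/2)*g'(p) = -T/2,
so Gamma^(alpha) = -((1+alpha)/2)*T.
alpha = 0, -(1+alpha)/2 = -0.5.
Gamma = -0.5 * 26.176673 = -13.0883

-13.0883


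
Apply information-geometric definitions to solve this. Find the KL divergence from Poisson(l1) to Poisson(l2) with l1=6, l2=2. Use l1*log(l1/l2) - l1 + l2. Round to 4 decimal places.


KL divergence for Poisson:
KL = l1*log(l1/l2) - l1 + l2.
l1 = 6, l2 = 2.
log(6/2) = 1.098612.
l1*log(l1/l2) = 6 * 1.098612 = 6.591674.
KL = 6.591674 - 6 + 2 = 2.5917

2.5917


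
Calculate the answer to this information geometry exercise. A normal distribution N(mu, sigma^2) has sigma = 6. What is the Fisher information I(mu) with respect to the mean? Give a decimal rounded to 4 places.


The Fisher information for the mean of a normal distribution is I(mu) = 1/sigma^2.
sigma = 6, so sigma^2 = 36.
I(mu) = 1/36 = 0.0278

0.0278


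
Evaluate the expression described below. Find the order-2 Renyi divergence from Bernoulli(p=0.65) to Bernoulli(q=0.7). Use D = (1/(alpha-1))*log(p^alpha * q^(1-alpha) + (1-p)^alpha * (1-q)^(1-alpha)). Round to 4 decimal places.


Renyi divergence of order alpha between Bernoulli distributions:
D = (1/(alpha-1))*log(p^alpha * q^(1-alpha) + (1-p)^alpha * (1-q)^(1-alpha)).
alpha = 2, p = 0.65, q = 0.7.
p^alpha * q^(1-alpha) = 0.65^2 * 0.7^-1 = 0.603571.
(1-p)^alpha * (1-q)^(1-alpha) = 0.35^2 * 0.3^-1 = 0.408333.
sum = 0.603571 + 0.408333 = 1.011905.
D = (1/1)*log(1.011905) = 0.0118

0.0118


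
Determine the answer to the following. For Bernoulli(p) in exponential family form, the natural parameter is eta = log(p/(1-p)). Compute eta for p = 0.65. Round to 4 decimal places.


Natural parameter for Bernoulli: eta = log(p/(1-p)).
p = 0.65, 1-p = 0.35.
p/(1-p) = 1.857143.
eta = log(1.857143) = 0.6190

0.6190


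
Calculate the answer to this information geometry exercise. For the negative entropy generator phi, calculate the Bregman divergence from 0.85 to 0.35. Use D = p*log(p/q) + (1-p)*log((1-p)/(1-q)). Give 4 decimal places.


Bregman divergence with negative entropy generator:
D = p*log(p/q) + (1-p)*log((1-p)/(1-q)).
p = 0.85, q = 0.35.
p*log(p/q) = 0.85*log(0.85/0.35) = 0.754208.
(1-p)*log((1-p)/(1-q)) = 0.15*log(0.15/0.65) = -0.219951.
D = 0.754208 + -0.219951 = 0.5343

0.5343


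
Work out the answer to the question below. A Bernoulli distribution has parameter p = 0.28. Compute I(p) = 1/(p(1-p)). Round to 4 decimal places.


For Bernoulli(p), Fisher information is I(p) = 1/(p*(1-p)).
p = 0.28, 1-p = 0.72.
p*(1-p) = 0.2016.
I(p) = 1/0.2016 = 4.9603

4.9603


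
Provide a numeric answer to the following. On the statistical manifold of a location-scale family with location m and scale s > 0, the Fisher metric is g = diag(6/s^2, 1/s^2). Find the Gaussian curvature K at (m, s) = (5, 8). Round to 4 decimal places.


The metric has the form g = (A dm^2 + B ds^2)/s^2 with A = 6, B = 1.
Substitute u = sqrt(A/B)*m: g = B*(du^2 + ds^2)/s^2, i.e. B times the
Poincare upper half-plane metric, which has constant Gaussian curvature -1.
Scaling a 2D metric by a constant c divides the Gaussian curvature by c,
so K = -1/B = -1/(1) = -1.0000 everywhere (the point (m, s) = (5, 8) is irrelevant:
the curvature is constant).
The requested Gaussian curvature is K = -1.0000.

-1.0000


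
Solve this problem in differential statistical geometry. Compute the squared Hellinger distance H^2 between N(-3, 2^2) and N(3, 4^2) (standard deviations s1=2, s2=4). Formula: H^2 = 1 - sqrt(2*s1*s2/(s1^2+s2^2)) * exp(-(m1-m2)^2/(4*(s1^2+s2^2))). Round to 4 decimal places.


Squared Hellinger distance for Gaussians:
H^2 = 1 - sqrt(2*s1*s2/(s1^2+s2^2)) * exp(-(m1-m2)^2/(4*(s1^2+s2^2))).
s1^2 = 4, s2^2 = 16, s1^2+s2^2 = 20.
sqrt(2*2*4/(20)) = 0.894427.
(m1-m2)^2 = (-6)^2 = 36.
exp(-36/(4*20)) = exp(-0.45) = 0.637628.
H^2 = 1 - 0.894427*0.637628 = 0.4297

0.4297


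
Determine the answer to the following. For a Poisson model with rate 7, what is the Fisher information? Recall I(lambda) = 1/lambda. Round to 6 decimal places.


Fisher information for Poisson: I(lambda) = 1/lambda.
lambda = 7.
I(lambda) = 1/7 = 0.142857

0.142857
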